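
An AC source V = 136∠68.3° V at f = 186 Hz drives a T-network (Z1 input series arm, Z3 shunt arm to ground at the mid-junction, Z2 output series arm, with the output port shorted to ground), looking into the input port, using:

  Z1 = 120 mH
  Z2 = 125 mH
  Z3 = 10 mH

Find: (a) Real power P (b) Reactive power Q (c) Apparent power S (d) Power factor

Step 1 — Angular frequency: ω = 2π·f = 2π·186 = 1169 rad/s.
Step 2 — Component impedances:
  Z1: Z = jωL = j·1169·0.12 = 0 + j140.2 Ω
  Z2: Z = jωL = j·1169·0.125 = 0 + j146.1 Ω
  Z3: Z = jωL = j·1169·0.01 = 0 + j11.69 Ω
Step 3 — With the output port shorted to ground, the output series arm Z2 runs from the junction to ground; the shunt arm Z3 also runs from the junction to ground. They appear in parallel: Z3 || Z2 = 0 + j10.82 Ω.
Step 4 — Series with input arm Z1: Z_in = Z1 + (Z3 || Z2) = 0 + j151.1 Ω = 151.1∠90.0° Ω.
Step 5 — Source phasor: V = 136∠68.3° V = 50.29 + j126.4 V.
Step 6 — Current: I = V / Z = 0.8365 - j0.3329 A = 0.9003∠-21.7° A.
Step 7 — Complex power: S = V·I* = 0 + j122.4 VA.
Step 8 — Real power: P = Re(S) = 0 W.
Step 9 — Reactive power: Q = Im(S) = 122.4 VAR.
Step 10 — Apparent power: |S| = 122.4 VA.
Step 11 — Power factor: PF = P/|S| = 0 (lagging).

(a) P = 0 W  (b) Q = 122.4 VAR  (c) S = 122.4 VA  (d) PF = 0 (lagging)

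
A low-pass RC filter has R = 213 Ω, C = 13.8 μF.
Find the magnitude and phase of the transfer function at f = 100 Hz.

Step 1 — Angular frequency: ω = 2π·100 = 628.3 rad/s.
Step 2 — Transfer function: H(jω) = 1/(1 + jωRC).
Step 3 — Denominator: 1 + jωRC = 1 + j·628.3·213·1.38e-05 = 1 + j1.847.
Step 4 — H = 0.2267 - j0.4187.
Step 5 — Magnitude: |H| = 0.4761 (-6.4 dB); phase: φ = -61.6°.

|H| = 0.4761 (-6.4 dB), φ = -61.6°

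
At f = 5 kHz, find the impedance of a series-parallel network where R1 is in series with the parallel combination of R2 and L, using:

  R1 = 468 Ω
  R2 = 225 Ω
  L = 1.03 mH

Step 1 — Angular frequency: ω = 2π·f = 2π·5000 = 3.142e+04 rad/s.
Step 2 — Component impedances:
  R1: Z = R = 468 Ω
  R2: Z = R = 225 Ω
  L: Z = jωL = j·3.142e+04·0.00103 = 0 + j32.36 Ω
Step 3 — Parallel branch: R2 || L = 1/(1/R2 + 1/L) = 4.559 + j31.7 Ω.
Step 4 — Series with R1: Z_total = R1 + (R2 || L) = 472.6 + j31.7 Ω = 473.6∠3.8° Ω.

Z = 472.6 + j31.7 Ω = 473.6∠3.8° Ω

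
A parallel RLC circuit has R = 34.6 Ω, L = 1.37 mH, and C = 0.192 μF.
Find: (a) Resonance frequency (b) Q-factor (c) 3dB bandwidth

Step 1 — Resonance: ω₀ = 1/√(LC) = 1/√(0.00137·1.92e-07) = 6.166e+04 rad/s.
Step 2 — f₀ = ω₀/(2π) = 9813 Hz.
Step 3 — Parallel Q: Q = R/(ω₀L) = 34.6/(6.166e+04·0.00137) = 0.4096.
Step 4 — Bandwidth: Δω = ω₀/Q = 1.505e+05 rad/s; BW = Δω/(2π) = 2.396e+04 Hz.

(a) f₀ = 9813 Hz  (b) Q = 0.4096  (c) BW = 2.396e+04 Hz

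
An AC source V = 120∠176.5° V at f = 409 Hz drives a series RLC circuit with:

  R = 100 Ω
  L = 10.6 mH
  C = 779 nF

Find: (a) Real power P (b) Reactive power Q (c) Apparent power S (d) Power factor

Step 1 — Angular frequency: ω = 2π·f = 2π·409 = 2570 rad/s.
Step 2 — Component impedances:
  R: Z = R = 100 Ω
  L: Z = jωL = j·2570·0.0106 = 0 + j27.24 Ω
  C: Z = 1/(jωC) = -j/(ω·C) = 0 - j499.5 Ω
Step 3 — Series combination: Z_total = R + L + C = 100 - j472.3 Ω = 482.8∠-78.0° Ω.
Step 4 — Source phasor: V = 120∠176.5° V = -119.8 + j7.326 V.
Step 5 — Current: I = V / Z = -0.06624 - j0.2396 A = 0.2486∠-105.5° A.
Step 6 — Complex power: S = V·I* = 6.179 - j29.18 VA.
Step 7 — Real power: P = Re(S) = 6.179 W.
Step 8 — Reactive power: Q = Im(S) = -29.18 VAR.
Step 9 — Apparent power: |S| = 29.83 VA.
Step 10 — Power factor: PF = P/|S| = 0.2071 (leading).

(a) P = 6.179 W  (b) Q = -29.18 VAR  (c) S = 29.83 VA  (d) PF = 0.2071 (leading)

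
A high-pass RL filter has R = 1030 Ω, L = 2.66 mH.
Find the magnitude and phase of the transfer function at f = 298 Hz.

Step 1 — Angular frequency: ω = 2π·298 = 1872 rad/s.
Step 2 — Transfer function: H(jω) = jωL/(R + jωL).
Step 3 — Numerator jωL = j·4.981; denominator R + jωL = 1030 + j4.981.
Step 4 — H = 2.338e-05 + j0.004835.
Step 5 — Magnitude: |H| = 0.004835 (-46.3 dB); phase: φ = 89.7°.

|H| = 0.004835 (-46.3 dB), φ = 89.7°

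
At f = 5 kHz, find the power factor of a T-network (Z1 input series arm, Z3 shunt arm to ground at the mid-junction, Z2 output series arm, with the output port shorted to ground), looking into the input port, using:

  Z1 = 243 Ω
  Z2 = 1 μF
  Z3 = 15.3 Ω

Step 1 — Angular frequency: ω = 2π·f = 2π·5000 = 3.142e+04 rad/s.
Step 2 — Component impedances:
  Z1: Z = R = 243 Ω
  Z2: Z = 1/(jωC) = -j/(ω·C) = 0 - j31.83 Ω
  Z3: Z = R = 15.3 Ω
Step 3 — With the output port shorted to ground, the output series arm Z2 runs from the junction to ground; the shunt arm Z3 also runs from the junction to ground. They appear in parallel: Z3 || Z2 = 12.43 - j5.974 Ω.
Step 4 — Series with input arm Z1: Z_in = Z1 + (Z3 || Z2) = 255.4 - j5.974 Ω = 255.5∠-1.3° Ω.
Step 5 — Power factor: PF = cos(φ) = Re(Z)/|Z| = 255.43/255.5 = 0.9997.
Step 6 — Type: Im(Z) = -5.974 ⇒ leading (phase φ = -1.3°).

PF = 0.9997 (leading, φ = -1.3°)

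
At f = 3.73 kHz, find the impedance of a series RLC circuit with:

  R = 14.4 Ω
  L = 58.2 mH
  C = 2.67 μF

Step 1 — Angular frequency: ω = 2π·f = 2π·3730 = 2.344e+04 rad/s.
Step 2 — Component impedances:
  R: Z = R = 14.4 Ω
  L: Z = jωL = j·2.344e+04·0.0582 = 0 + j1364 Ω
  C: Z = 1/(jωC) = -j/(ω·C) = 0 - j15.98 Ω
Step 3 — Series combination: Z_total = R + L + C = 14.4 + j1348 Ω = 1348∠89.4° Ω.

Z = 14.4 + j1348 Ω = 1348∠89.4° Ω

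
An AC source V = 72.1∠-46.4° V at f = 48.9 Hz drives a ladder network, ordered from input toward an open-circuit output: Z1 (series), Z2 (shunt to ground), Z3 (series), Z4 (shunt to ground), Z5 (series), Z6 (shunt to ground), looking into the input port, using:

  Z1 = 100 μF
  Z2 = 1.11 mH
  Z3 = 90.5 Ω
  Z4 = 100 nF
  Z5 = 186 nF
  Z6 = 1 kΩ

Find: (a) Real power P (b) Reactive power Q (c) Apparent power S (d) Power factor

Step 1 — Angular frequency: ω = 2π·f = 2π·48.9 = 307.2 rad/s.
Step 2 — Component impedances:
  Z1: Z = 1/(jωC) = -j/(ω·C) = 0 - j32.55 Ω
  Z2: Z = jωL = j·307.2·0.00111 = 0 + j0.341 Ω
  Z3: Z = R = 90.5 Ω
  Z4: Z = 1/(jωC) = -j/(ω·C) = 0 - j3.255e+04 Ω
  Z5: Z = 1/(jωC) = -j/(ω·C) = 0 - j1.75e+04 Ω
  Z6: Z = R = 1000 Ω
Step 3 — Ladder network (open output): work backward from the far end, alternating series and parallel combinations. Z_in = 4.594e-07 - j32.21 Ω = 32.21∠-90.0° Ω.
Step 4 — Source phasor: V = 72.1∠-46.4° V = 49.72 - j52.21 V.
Step 5 — Current: I = V / Z = 1.621 + j1.544 A = 2.239∠43.6° A.
Step 6 — Complex power: S = V·I* = 2.302e-06 - j161.4 VA.
Step 7 — Real power: P = Re(S) = 2.302e-06 W.
Step 8 — Reactive power: Q = Im(S) = -161.4 VAR.
Step 9 — Apparent power: |S| = 161.4 VA.
Step 10 — Power factor: PF = P/|S| = 1.426e-08 (leading).

(a) P = 2.302e-06 W  (b) Q = -161.4 VAR  (c) S = 161.4 VA  (d) PF = 1.426e-08 (leading)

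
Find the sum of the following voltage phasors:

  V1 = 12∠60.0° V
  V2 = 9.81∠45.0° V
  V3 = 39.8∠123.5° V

Step 1 — Convert each phasor to rectangular form:
  V1 = 12·(cos(60.0°) + j·sin(60.0°)) = 6 + j10.39 V
  V2 = 9.81·(cos(45.0°) + j·sin(45.0°)) = 6.937 + j6.937 V
  V3 = 39.8·(cos(123.5°) + j·sin(123.5°)) = -21.97 + j33.19 V
Step 2 — Sum components: V_total = -9.03 + j50.52 V.
Step 3 — Convert to polar: |V_total| = 51.32 V, ∠V_total = 100.1°.

V_total = 51.32∠100.1° V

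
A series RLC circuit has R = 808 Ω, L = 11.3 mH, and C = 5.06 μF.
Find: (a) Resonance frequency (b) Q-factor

Step 1 — Resonance condition Im(Z)=0 gives ω₀ = 1/√(LC).
Step 2 — ω₀ = 1/√(0.0113·5.06e-06) = 4182 rad/s.
Step 3 — f₀ = ω₀/(2π) = 665.6 Hz.
Step 4 — Series Q: Q = ω₀L/R = 4182·0.0113/808 = 0.05849.

(a) f₀ = 665.6 Hz  (b) Q = 0.05849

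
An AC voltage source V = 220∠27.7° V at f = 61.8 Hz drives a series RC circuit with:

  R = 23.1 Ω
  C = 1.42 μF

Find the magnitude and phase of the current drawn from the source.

Step 1 — Angular frequency: ω = 2π·f = 2π·61.8 = 388.3 rad/s.
Step 2 — Component impedances:
  R: Z = R = 23.1 Ω
  C: Z = 1/(jωC) = -j/(ω·C) = 0 - j1814 Ω
Step 3 — Series combination: Z_total = R + C = 23.1 - j1814 Ω = 1814∠-89.3° Ω.
Step 4 — Source phasor: V = 220∠27.7° V = 194.8 + j102.3 V.
Step 5 — Ohm's law: I = V / Z_total = (194.8 + j102.3) / (23.1 - j1814) = -0.05501 + j0.1081 A.
Step 6 — Convert to polar: |I| = 0.1213 A, ∠I = 117.0°.

I = 0.1213∠117.0° A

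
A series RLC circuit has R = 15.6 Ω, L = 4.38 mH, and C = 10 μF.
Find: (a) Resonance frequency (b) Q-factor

Step 1 — Resonance condition Im(Z)=0 gives ω₀ = 1/√(LC).
Step 2 — ω₀ = 1/√(0.00438·1e-05) = 4778 rad/s.
Step 3 — f₀ = ω₀/(2π) = 760.5 Hz.
Step 4 — Series Q: Q = ω₀L/R = 4778·0.00438/15.6 = 1.342.

(a) f₀ = 760.5 Hz  (b) Q = 1.342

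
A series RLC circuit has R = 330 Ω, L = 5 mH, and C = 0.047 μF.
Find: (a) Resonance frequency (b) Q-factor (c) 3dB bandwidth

Step 1 — Resonance: ω₀ = 1/√(LC) = 1/√(0.005·4.7e-08) = 6.523e+04 rad/s.
Step 2 — f₀ = ω₀/(2π) = 1.038e+04 Hz.
Step 3 — Series Q: Q = ω₀L/R = 6.523e+04·0.005/330 = 0.9884.
Step 4 — Bandwidth: Δω = ω₀/Q = 6.6e+04 rad/s; BW = Δω/(2π) = 1.05e+04 Hz.

(a) f₀ = 1.038e+04 Hz  (b) Q = 0.9884  (c) BW = 1.05e+04 Hz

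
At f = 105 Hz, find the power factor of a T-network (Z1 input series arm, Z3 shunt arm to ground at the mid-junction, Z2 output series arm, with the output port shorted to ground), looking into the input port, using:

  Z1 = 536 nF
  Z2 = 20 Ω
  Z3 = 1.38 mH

Step 1 — Angular frequency: ω = 2π·f = 2π·105 = 659.7 rad/s.
Step 2 — Component impedances:
  Z1: Z = 1/(jωC) = -j/(ω·C) = 0 - j2828 Ω
  Z2: Z = R = 20 Ω
  Z3: Z = jωL = j·659.7·0.00138 = 0 + j0.9104 Ω
Step 3 — With the output port shorted to ground, the output series arm Z2 runs from the junction to ground; the shunt arm Z3 also runs from the junction to ground. They appear in parallel: Z3 || Z2 = 0.04136 + j0.9086 Ω.
Step 4 — Series with input arm Z1: Z_in = Z1 + (Z3 || Z2) = 0.04136 - j2827 Ω = 2827∠-90.0° Ω.
Step 5 — Power factor: PF = cos(φ) = Re(Z)/|Z| = 0.04136/2827 = 1.463e-05.
Step 6 — Type: Im(Z) = -2827 ⇒ leading (phase φ = -90.0°).

PF = 1.463e-05 (leading, φ = -90.0°)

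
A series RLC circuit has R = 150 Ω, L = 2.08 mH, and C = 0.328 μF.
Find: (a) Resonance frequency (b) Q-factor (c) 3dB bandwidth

Step 1 — Resonance condition Im(Z)=0 gives ω₀ = 1/√(LC).
Step 2 — ω₀ = 1/√(0.00208·3.28e-07) = 3.829e+04 rad/s.
Step 3 — f₀ = ω₀/(2π) = 6093 Hz.
Step 4 — Series Q: Q = ω₀L/R = 3.829e+04·0.00208/150 = 0.5309.
Step 5 — 3dB bandwidth: Δω = ω₀/Q = 7.212e+04 rad/s; BW = Δω/(2π) = 1.148e+04 Hz.

(a) f₀ = 6093 Hz  (b) Q = 0.5309  (c) BW = 1.148e+04 Hz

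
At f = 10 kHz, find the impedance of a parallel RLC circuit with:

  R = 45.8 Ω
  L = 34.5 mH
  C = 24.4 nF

Step 1 — Angular frequency: ω = 2π·f = 2π·1e+04 = 6.283e+04 rad/s.
Step 2 — Component impedances:
  R: Z = R = 45.8 Ω
  L: Z = jωL = j·6.283e+04·0.0345 = 0 + j2168 Ω
  C: Z = 1/(jωC) = -j/(ω·C) = 0 - j652.3 Ω
Step 3 — Parallel combination: 1/Z_total = 1/R + 1/L + 1/C; Z_total = 45.69 - j2.243 Ω = 45.74∠-2.8° Ω.

Z = 45.69 - j2.243 Ω = 45.74∠-2.8° Ω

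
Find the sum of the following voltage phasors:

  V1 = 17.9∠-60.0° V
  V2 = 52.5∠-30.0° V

Step 1 — Convert each phasor to rectangular form:
  V1 = 17.9·(cos(-60.0°) + j·sin(-60.0°)) = 8.95 - j15.5 V
  V2 = 52.5·(cos(-30.0°) + j·sin(-30.0°)) = 45.47 - j26.25 V
Step 2 — Sum components: V_total = 54.42 - j41.75 V.
Step 3 — Convert to polar: |V_total| = 68.59 V, ∠V_total = -37.5°.

V_total = 68.59∠-37.5° V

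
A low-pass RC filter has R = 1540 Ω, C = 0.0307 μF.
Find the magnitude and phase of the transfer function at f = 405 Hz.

Step 1 — Angular frequency: ω = 2π·405 = 2545 rad/s.
Step 2 — Transfer function: H(jω) = 1/(1 + jωRC).
Step 3 — Denominator: 1 + jωRC = 1 + j·2545·1540·3.07e-08 = 1 + j0.1203.
Step 4 — H = 0.9857 - j0.1186.
Step 5 — Magnitude: |H| = 0.9928 (-0.1 dB); phase: φ = -6.9°.

|H| = 0.9928 (-0.1 dB), φ = -6.9°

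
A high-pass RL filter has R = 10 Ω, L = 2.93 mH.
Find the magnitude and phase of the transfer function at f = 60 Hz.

Step 1 — Angular frequency: ω = 2π·60 = 377 rad/s.
Step 2 — Transfer function: H(jω) = jωL/(R + jωL).
Step 3 — Numerator jωL = j·1.105; denominator R + jωL = 10 + j1.105.
Step 4 — H = 0.01205 + j0.1091.
Step 5 — Magnitude: |H| = 0.1098 (-19.2 dB); phase: φ = 83.7°.

|H| = 0.1098 (-19.2 dB), φ = 83.7°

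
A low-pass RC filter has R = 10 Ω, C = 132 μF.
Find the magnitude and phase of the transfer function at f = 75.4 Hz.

Step 1 — Angular frequency: ω = 2π·75.4 = 473.8 rad/s.
Step 2 — Transfer function: H(jω) = 1/(1 + jωRC).
Step 3 — Denominator: 1 + jωRC = 1 + j·473.8·10·0.000132 = 1 + j0.6254.
Step 4 — H = 0.7189 - j0.4495.
Step 5 — Magnitude: |H| = 0.8479 (-1.4 dB); phase: φ = -32.0°.

|H| = 0.8479 (-1.4 dB), φ = -32.0°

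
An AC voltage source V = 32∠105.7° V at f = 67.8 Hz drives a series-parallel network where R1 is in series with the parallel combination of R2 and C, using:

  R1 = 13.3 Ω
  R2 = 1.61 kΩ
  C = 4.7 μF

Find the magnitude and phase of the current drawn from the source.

Step 1 — Angular frequency: ω = 2π·f = 2π·67.8 = 426 rad/s.
Step 2 — Component impedances:
  R1: Z = R = 13.3 Ω
  R2: Z = R = 1610 Ω
  C: Z = 1/(jωC) = -j/(ω·C) = 0 - j499.5 Ω
Step 3 — Parallel branch: R2 || C = 1/(1/R2 + 1/C) = 141.3 - j455.6 Ω.
Step 4 — Series with R1: Z_total = R1 + (R2 || C) = 154.6 - j455.6 Ω = 481.1∠-71.3° Ω.
Step 5 — Source phasor: V = 32∠105.7° V = -8.659 + j30.81 V.
Step 6 — Ohm's law: I = V / Z_total = (-8.659 + j30.81) / (154.6 - j455.6) = -0.06642 + j0.003536 A.
Step 7 — Convert to polar: |I| = 0.06651 A, ∠I = 177.0°.

I = 0.06651∠177.0° A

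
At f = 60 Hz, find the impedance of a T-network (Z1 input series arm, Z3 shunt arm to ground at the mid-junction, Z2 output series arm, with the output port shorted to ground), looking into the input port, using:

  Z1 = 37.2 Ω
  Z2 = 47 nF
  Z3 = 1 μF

Step 1 — Angular frequency: ω = 2π·f = 2π·60 = 377 rad/s.
Step 2 — Component impedances:
  Z1: Z = R = 37.2 Ω
  Z2: Z = 1/(jωC) = -j/(ω·C) = 0 - j5.644e+04 Ω
  Z3: Z = 1/(jωC) = -j/(ω·C) = 0 - j2653 Ω
Step 3 — With the output port shorted to ground, the output series arm Z2 runs from the junction to ground; the shunt arm Z3 also runs from the junction to ground. They appear in parallel: Z3 || Z2 = 0 - j2534 Ω.
Step 4 — Series with input arm Z1: Z_in = Z1 + (Z3 || Z2) = 37.2 - j2534 Ω = 2534∠-89.2° Ω.

Z = 37.2 - j2534 Ω = 2534∠-89.2° Ω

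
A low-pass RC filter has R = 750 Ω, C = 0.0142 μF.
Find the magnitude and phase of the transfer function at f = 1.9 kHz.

Step 1 — Angular frequency: ω = 2π·1900 = 1.194e+04 rad/s.
Step 2 — Transfer function: H(jω) = 1/(1 + jωRC).
Step 3 — Denominator: 1 + jωRC = 1 + j·1.194e+04·750·1.42e-08 = 1 + j0.1271.
Step 4 — H = 0.9841 - j0.1251.
Step 5 — Magnitude: |H| = 0.992 (-0.1 dB); phase: φ = -7.2°.

|H| = 0.992 (-0.1 dB), φ = -7.2°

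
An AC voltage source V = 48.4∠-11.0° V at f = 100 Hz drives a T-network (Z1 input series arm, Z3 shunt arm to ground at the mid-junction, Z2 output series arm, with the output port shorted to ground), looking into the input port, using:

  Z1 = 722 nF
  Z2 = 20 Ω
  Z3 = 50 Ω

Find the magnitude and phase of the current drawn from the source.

Step 1 — Angular frequency: ω = 2π·f = 2π·100 = 628.3 rad/s.
Step 2 — Component impedances:
  Z1: Z = 1/(jωC) = -j/(ω·C) = 0 - j2204 Ω
  Z2: Z = R = 20 Ω
  Z3: Z = R = 50 Ω
Step 3 — With the output port shorted to ground, the output series arm Z2 runs from the junction to ground; the shunt arm Z3 also runs from the junction to ground. They appear in parallel: Z3 || Z2 = 14.29 Ω.
Step 4 — Series with input arm Z1: Z_in = Z1 + (Z3 || Z2) = 14.29 - j2204 Ω = 2204∠-89.6° Ω.
Step 5 — Source phasor: V = 48.4∠-11.0° V = 47.51 - j9.235 V.
Step 6 — Ohm's law: I = V / Z_total = (47.51 - j9.235) / (14.29 - j2204) = 0.004329 + j0.02153 A.
Step 7 — Convert to polar: |I| = 0.02196 A, ∠I = 78.6°.

I = 0.02196∠78.6° A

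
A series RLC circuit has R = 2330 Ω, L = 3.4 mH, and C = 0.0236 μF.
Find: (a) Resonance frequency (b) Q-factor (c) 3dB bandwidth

Step 1 — Resonance: ω₀ = 1/√(LC) = 1/√(0.0034·2.36e-08) = 1.116e+05 rad/s.
Step 2 — f₀ = ω₀/(2π) = 1.777e+04 Hz.
Step 3 — Series Q: Q = ω₀L/R = 1.116e+05·0.0034/2330 = 0.1629.
Step 4 — Bandwidth: Δω = ω₀/Q = 6.853e+05 rad/s; BW = Δω/(2π) = 1.091e+05 Hz.

(a) f₀ = 1.777e+04 Hz  (b) Q = 0.1629  (c) BW = 1.091e+05 Hz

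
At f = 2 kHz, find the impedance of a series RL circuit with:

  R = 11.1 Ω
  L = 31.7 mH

Step 1 — Angular frequency: ω = 2π·f = 2π·2000 = 1.257e+04 rad/s.
Step 2 — Component impedances:
  R: Z = R = 11.1 Ω
  L: Z = jωL = j·1.257e+04·0.0317 = 0 + j398.4 Ω
Step 3 — Series combination: Z_total = R + L = 11.1 + j398.4 Ω = 398.5∠88.4° Ω.

Z = 11.1 + j398.4 Ω = 398.5∠88.4° Ω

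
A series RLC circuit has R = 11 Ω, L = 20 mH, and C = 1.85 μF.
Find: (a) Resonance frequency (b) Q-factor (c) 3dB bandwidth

Step 1 — Resonance condition Im(Z)=0 gives ω₀ = 1/√(LC).
Step 2 — ω₀ = 1/√(0.02·1.85e-06) = 5199 rad/s.
Step 3 — f₀ = ω₀/(2π) = 827.4 Hz.
Step 4 — Series Q: Q = ω₀L/R = 5199·0.02/11 = 9.452.
Step 5 — 3dB bandwidth: Δω = ω₀/Q = 550 rad/s; BW = Δω/(2π) = 87.54 Hz.

(a) f₀ = 827.4 Hz  (b) Q = 9.452  (c) BW = 87.54 Hz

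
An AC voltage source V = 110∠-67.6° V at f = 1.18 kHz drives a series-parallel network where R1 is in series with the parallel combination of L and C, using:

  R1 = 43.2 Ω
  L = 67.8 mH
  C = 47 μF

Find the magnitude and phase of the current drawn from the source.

Step 1 — Angular frequency: ω = 2π·f = 2π·1180 = 7414 rad/s.
Step 2 — Component impedances:
  R1: Z = R = 43.2 Ω
  L: Z = jωL = j·7414·0.0678 = 0 + j502.7 Ω
  C: Z = 1/(jωC) = -j/(ω·C) = 0 - j2.87 Ω
Step 3 — Parallel branch: L || C = 1/(1/L + 1/C) = 0 - j2.886 Ω.
Step 4 — Series with R1: Z_total = R1 + (L || C) = 43.2 - j2.886 Ω = 43.3∠-3.8° Ω.
Step 5 — Source phasor: V = 110∠-67.6° V = 41.92 - j101.7 V.
Step 6 — Ohm's law: I = V / Z_total = (41.92 - j101.7) / (43.2 - j2.886) = 1.123 - j2.279 A.
Step 7 — Convert to polar: |I| = 2.541 A, ∠I = -63.8°.

I = 2.541∠-63.8° A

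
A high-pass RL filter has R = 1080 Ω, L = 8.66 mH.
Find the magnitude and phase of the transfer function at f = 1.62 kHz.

Step 1 — Angular frequency: ω = 2π·1620 = 1.018e+04 rad/s.
Step 2 — Transfer function: H(jω) = jωL/(R + jωL).
Step 3 — Numerator jωL = j·88.15; denominator R + jωL = 1080 + j88.15.
Step 4 — H = 0.006618 + j0.08108.
Step 5 — Magnitude: |H| = 0.08135 (-21.8 dB); phase: φ = 85.3°.

|H| = 0.08135 (-21.8 dB), φ = 85.3°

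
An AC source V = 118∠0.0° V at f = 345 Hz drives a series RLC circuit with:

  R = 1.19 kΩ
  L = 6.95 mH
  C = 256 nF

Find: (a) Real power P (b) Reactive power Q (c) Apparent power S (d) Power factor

Step 1 — Angular frequency: ω = 2π·f = 2π·345 = 2168 rad/s.
Step 2 — Component impedances:
  R: Z = R = 1190 Ω
  L: Z = jωL = j·2168·0.00695 = 0 + j15.07 Ω
  C: Z = 1/(jωC) = -j/(ω·C) = 0 - j1802 Ω
Step 3 — Series combination: Z_total = R + L + C = 1190 - j1787 Ω = 2147∠-56.3° Ω.
Step 4 — Source phasor: V = 118∠0.0° V = 118 V.
Step 5 — Current: I = V / Z = 0.03046 + j0.04575 A = 0.05496∠56.3° A.
Step 6 — Complex power: S = V·I* = 3.595 - j5.398 VA.
Step 7 — Real power: P = Re(S) = 3.595 W.
Step 8 — Reactive power: Q = Im(S) = -5.398 VAR.
Step 9 — Apparent power: |S| = 6.486 VA.
Step 10 — Power factor: PF = P/|S| = 0.5543 (leading).

(a) P = 3.595 W  (b) Q = -5.398 VAR  (c) S = 6.486 VA  (d) PF = 0.5543 (leading)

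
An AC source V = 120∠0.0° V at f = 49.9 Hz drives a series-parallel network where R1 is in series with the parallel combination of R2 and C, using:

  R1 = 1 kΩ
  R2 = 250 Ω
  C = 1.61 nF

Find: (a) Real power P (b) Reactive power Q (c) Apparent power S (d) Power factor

Step 1 — Angular frequency: ω = 2π·f = 2π·49.9 = 313.5 rad/s.
Step 2 — Component impedances:
  R1: Z = R = 1000 Ω
  R2: Z = R = 250 Ω
  C: Z = 1/(jωC) = -j/(ω·C) = 0 - j1.981e+06 Ω
Step 3 — Parallel branch: R2 || C = 1/(1/R2 + 1/C) = 250 - j0.03155 Ω.
Step 4 — Series with R1: Z_total = R1 + (R2 || C) = 1250 - j0.03155 Ω = 1250∠-0.0° Ω.
Step 5 — Source phasor: V = 120∠0.0° V = 120 V.
Step 6 — Current: I = V / Z = 0.096 + j2.423e-06 A = 0.096∠0.0° A.
Step 7 — Complex power: S = V·I* = 11.52 - j0.0002908 VA.
Step 8 — Real power: P = Re(S) = 11.52 W.
Step 9 — Reactive power: Q = Im(S) = -0.0002908 VAR.
Step 10 — Apparent power: |S| = 11.52 VA.
Step 11 — Power factor: PF = P/|S| = 1 (leading).

(a) P = 11.52 W  (b) Q = -0.0002908 VAR  (c) S = 11.52 VA  (d) PF = 1 (leading)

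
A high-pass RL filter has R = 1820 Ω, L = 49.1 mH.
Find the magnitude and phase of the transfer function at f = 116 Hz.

Step 1 — Angular frequency: ω = 2π·116 = 728.8 rad/s.
Step 2 — Transfer function: H(jω) = jωL/(R + jωL).
Step 3 — Numerator jωL = j·35.79; denominator R + jωL = 1820 + j35.79.
Step 4 — H = 0.0003865 + j0.01966.
Step 5 — Magnitude: |H| = 0.01966 (-34.1 dB); phase: φ = 88.9°.

|H| = 0.01966 (-34.1 dB), φ = 88.9°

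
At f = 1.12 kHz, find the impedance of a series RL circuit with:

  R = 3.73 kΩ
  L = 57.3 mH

Step 1 — Angular frequency: ω = 2π·f = 2π·1120 = 7037 rad/s.
Step 2 — Component impedances:
  R: Z = R = 3730 Ω
  L: Z = jωL = j·7037·0.0573 = 0 + j403.2 Ω
Step 3 — Series combination: Z_total = R + L = 3730 + j403.2 Ω = 3752∠6.2° Ω.

Z = 3730 + j403.2 Ω = 3752∠6.2° Ω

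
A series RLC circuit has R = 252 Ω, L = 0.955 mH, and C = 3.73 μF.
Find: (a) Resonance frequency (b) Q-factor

Step 1 — Resonance condition Im(Z)=0 gives ω₀ = 1/√(LC).
Step 2 — ω₀ = 1/√(0.000955·3.73e-06) = 1.675e+04 rad/s.
Step 3 — f₀ = ω₀/(2π) = 2667 Hz.
Step 4 — Series Q: Q = ω₀L/R = 1.675e+04·0.000955/252 = 0.0635.

(a) f₀ = 2667 Hz  (b) Q = 0.0635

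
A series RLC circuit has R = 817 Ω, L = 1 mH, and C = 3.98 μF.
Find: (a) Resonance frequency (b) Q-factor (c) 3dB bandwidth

Step 1 — Resonance condition Im(Z)=0 gives ω₀ = 1/√(LC).
Step 2 — ω₀ = 1/√(0.001·3.98e-06) = 1.585e+04 rad/s.
Step 3 — f₀ = ω₀/(2π) = 2523 Hz.
Step 4 — Series Q: Q = ω₀L/R = 1.585e+04·0.001/817 = 0.0194.
Step 5 — 3dB bandwidth: Δω = ω₀/Q = 8.17e+05 rad/s; BW = Δω/(2π) = 1.3e+05 Hz.

(a) f₀ = 2523 Hz  (b) Q = 0.0194  (c) BW = 1.3e+05 Hz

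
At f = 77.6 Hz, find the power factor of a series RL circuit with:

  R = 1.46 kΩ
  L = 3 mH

Step 1 — Angular frequency: ω = 2π·f = 2π·77.6 = 487.6 rad/s.
Step 2 — Component impedances:
  R: Z = R = 1460 Ω
  L: Z = jωL = j·487.6·0.003 = 0 + j1.463 Ω
Step 3 — Series combination: Z_total = R + L = 1460 + j1.463 Ω = 1460∠0.1° Ω.
Step 4 — Power factor: PF = cos(φ) = Re(Z)/|Z| = 1460/1460 = 1.
Step 5 — Type: Im(Z) = 1.463 ⇒ lagging (phase φ = 0.1°).

PF = 1 (lagging, φ = 0.1°)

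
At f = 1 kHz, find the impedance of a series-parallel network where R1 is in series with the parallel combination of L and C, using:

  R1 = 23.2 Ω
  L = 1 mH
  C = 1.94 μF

Step 1 — Angular frequency: ω = 2π·f = 2π·1000 = 6283 rad/s.
Step 2 — Component impedances:
  R1: Z = R = 23.2 Ω
  L: Z = jωL = j·6283·0.001 = 0 + j6.283 Ω
  C: Z = 1/(jωC) = -j/(ω·C) = 0 - j82.04 Ω
Step 3 — Parallel branch: L || C = 1/(1/L + 1/C) = 0 + j6.804 Ω.
Step 4 — Series with R1: Z_total = R1 + (L || C) = 23.2 + j6.804 Ω = 24.18∠16.3° Ω.

Z = 23.2 + j6.804 Ω = 24.18∠16.3° Ω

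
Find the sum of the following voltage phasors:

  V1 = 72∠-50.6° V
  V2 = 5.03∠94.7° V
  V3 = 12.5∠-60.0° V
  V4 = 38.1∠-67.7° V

Step 1 — Convert each phasor to rectangular form:
  V1 = 72·(cos(-50.6°) + j·sin(-50.6°)) = 45.7 - j55.64 V
  V2 = 5.03·(cos(94.7°) + j·sin(94.7°)) = -0.4122 + j5.013 V
  V3 = 12.5·(cos(-60.0°) + j·sin(-60.0°)) = 6.25 - j10.83 V
  V4 = 38.1·(cos(-67.7°) + j·sin(-67.7°)) = 14.46 - j35.25 V
Step 2 — Sum components: V_total = 66 - j96.7 V.
Step 3 — Convert to polar: |V_total| = 117.1 V, ∠V_total = -55.7°.

V_total = 117.1∠-55.7° V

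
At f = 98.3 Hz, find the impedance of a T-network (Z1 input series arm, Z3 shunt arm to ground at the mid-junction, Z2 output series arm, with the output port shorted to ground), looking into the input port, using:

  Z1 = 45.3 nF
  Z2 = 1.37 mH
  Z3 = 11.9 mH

Step 1 — Angular frequency: ω = 2π·f = 2π·98.3 = 617.6 rad/s.
Step 2 — Component impedances:
  Z1: Z = 1/(jωC) = -j/(ω·C) = 0 - j3.574e+04 Ω
  Z2: Z = jωL = j·617.6·0.00137 = 0 + j0.8462 Ω
  Z3: Z = jωL = j·617.6·0.0119 = 0 + j7.35 Ω
Step 3 — With the output port shorted to ground, the output series arm Z2 runs from the junction to ground; the shunt arm Z3 also runs from the junction to ground. They appear in parallel: Z3 || Z2 = 0 + j0.7588 Ω.
Step 4 — Series with input arm Z1: Z_in = Z1 + (Z3 || Z2) = 0 - j3.574e+04 Ω = 3.574e+04∠-90.0° Ω.

Z = 0 - j3.574e+04 Ω = 3.574e+04∠-90.0° Ω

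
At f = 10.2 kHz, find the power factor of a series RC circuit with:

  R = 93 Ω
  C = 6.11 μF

Step 1 — Angular frequency: ω = 2π·f = 2π·1.02e+04 = 6.409e+04 rad/s.
Step 2 — Component impedances:
  R: Z = R = 93 Ω
  C: Z = 1/(jωC) = -j/(ω·C) = 0 - j2.554 Ω
Step 3 — Series combination: Z_total = R + C = 93 - j2.554 Ω = 93.04∠-1.6° Ω.
Step 4 — Power factor: PF = cos(φ) = Re(Z)/|Z| = 93/93.04 = 0.9996.
Step 5 — Type: Im(Z) = -2.554 ⇒ leading (phase φ = -1.6°).

PF = 0.9996 (leading, φ = -1.6°)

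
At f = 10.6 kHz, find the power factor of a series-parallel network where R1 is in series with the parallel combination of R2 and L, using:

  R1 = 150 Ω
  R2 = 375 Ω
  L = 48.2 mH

Step 1 — Angular frequency: ω = 2π·f = 2π·1.06e+04 = 6.66e+04 rad/s.
Step 2 — Component impedances:
  R1: Z = R = 150 Ω
  R2: Z = R = 375 Ω
  L: Z = jωL = j·6.66e+04·0.0482 = 0 + j3210 Ω
Step 3 — Parallel branch: R2 || L = 1/(1/R2 + 1/L) = 370 + j43.22 Ω.
Step 4 — Series with R1: Z_total = R1 + (R2 || L) = 520 + j43.22 Ω = 521.7∠4.8° Ω.
Step 5 — Power factor: PF = cos(φ) = Re(Z)/|Z| = 519.95/521.74 = 0.9966.
Step 6 — Type: Im(Z) = 43.22 ⇒ lagging (phase φ = 4.8°).

PF = 0.9966 (lagging, φ = 4.8°)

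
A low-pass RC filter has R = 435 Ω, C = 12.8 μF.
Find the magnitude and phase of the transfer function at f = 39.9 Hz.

Step 1 — Angular frequency: ω = 2π·39.9 = 250.7 rad/s.
Step 2 — Transfer function: H(jω) = 1/(1 + jωRC).
Step 3 — Denominator: 1 + jωRC = 1 + j·250.7·435·1.28e-05 = 1 + j1.396.
Step 4 — H = 0.3392 - j0.4734.
Step 5 — Magnitude: |H| = 0.5824 (-4.7 dB); phase: φ = -54.4°.

|H| = 0.5824 (-4.7 dB), φ = -54.4°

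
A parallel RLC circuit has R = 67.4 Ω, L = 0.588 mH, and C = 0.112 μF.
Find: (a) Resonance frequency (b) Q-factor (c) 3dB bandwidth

Step 1 — Resonance: ω₀ = 1/√(LC) = 1/√(0.000588·1.12e-07) = 1.232e+05 rad/s.
Step 2 — f₀ = ω₀/(2π) = 1.961e+04 Hz.
Step 3 — Parallel Q: Q = R/(ω₀L) = 67.4/(1.232e+05·0.000588) = 0.9302.
Step 4 — Bandwidth: Δω = ω₀/Q = 1.325e+05 rad/s; BW = Δω/(2π) = 2.108e+04 Hz.

(a) f₀ = 1.961e+04 Hz  (b) Q = 0.9302  (c) BW = 2.108e+04 Hz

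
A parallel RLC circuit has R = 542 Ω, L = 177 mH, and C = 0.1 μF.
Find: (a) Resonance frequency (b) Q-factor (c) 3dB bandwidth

Step 1 — Resonance: ω₀ = 1/√(LC) = 1/√(0.177·1e-07) = 7516 rad/s.
Step 2 — f₀ = ω₀/(2π) = 1196 Hz.
Step 3 — Parallel Q: Q = R/(ω₀L) = 542/(7516·0.177) = 0.4074.
Step 4 — Bandwidth: Δω = ω₀/Q = 1.845e+04 rad/s; BW = Δω/(2π) = 2936 Hz.

(a) f₀ = 1196 Hz  (b) Q = 0.4074  (c) BW = 2936 Hz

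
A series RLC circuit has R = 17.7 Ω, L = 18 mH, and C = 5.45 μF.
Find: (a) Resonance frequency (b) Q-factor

Step 1 — Resonance condition Im(Z)=0 gives ω₀ = 1/√(LC).
Step 2 — ω₀ = 1/√(0.018·5.45e-06) = 3193 rad/s.
Step 3 — f₀ = ω₀/(2π) = 508.1 Hz.
Step 4 — Series Q: Q = ω₀L/R = 3193·0.018/17.7 = 3.247.

(a) f₀ = 508.1 Hz  (b) Q = 3.247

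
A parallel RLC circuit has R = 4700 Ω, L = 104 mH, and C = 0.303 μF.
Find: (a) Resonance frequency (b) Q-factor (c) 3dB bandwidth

Step 1 — Resonance: ω₀ = 1/√(LC) = 1/√(0.104·3.03e-07) = 5633 rad/s.
Step 2 — f₀ = ω₀/(2π) = 896.6 Hz.
Step 3 — Parallel Q: Q = R/(ω₀L) = 4700/(5633·0.104) = 8.022.
Step 4 — Bandwidth: Δω = ω₀/Q = 702.2 rad/s; BW = Δω/(2π) = 111.8 Hz.

(a) f₀ = 896.6 Hz  (b) Q = 8.022  (c) BW = 111.8 Hz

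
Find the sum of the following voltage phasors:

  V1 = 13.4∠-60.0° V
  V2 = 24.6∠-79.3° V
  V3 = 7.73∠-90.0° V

Step 1 — Convert each phasor to rectangular form:
  V1 = 13.4·(cos(-60.0°) + j·sin(-60.0°)) = 6.7 - j11.6 V
  V2 = 24.6·(cos(-79.3°) + j·sin(-79.3°)) = 4.567 - j24.17 V
  V3 = 7.73·(cos(-90.0°) + j·sin(-90.0°)) = 0 - j7.73 V
Step 2 — Sum components: V_total = 11.27 - j43.51 V.
Step 3 — Convert to polar: |V_total| = 44.94 V, ∠V_total = -75.5°.

V_total = 44.94∠-75.5° V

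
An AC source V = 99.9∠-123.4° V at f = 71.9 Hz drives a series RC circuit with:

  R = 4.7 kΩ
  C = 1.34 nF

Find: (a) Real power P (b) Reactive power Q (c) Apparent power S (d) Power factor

Step 1 — Angular frequency: ω = 2π·f = 2π·71.9 = 451.8 rad/s.
Step 2 — Component impedances:
  R: Z = R = 4700 Ω
  C: Z = 1/(jωC) = -j/(ω·C) = 0 - j1.652e+06 Ω
Step 3 — Series combination: Z_total = R + C = 4700 - j1.652e+06 Ω = 1.652e+06∠-89.8° Ω.
Step 4 — Source phasor: V = 99.9∠-123.4° V = -54.99 - j83.4 V.
Step 5 — Current: I = V / Z = 5.039e-05 - j3.343e-05 A = 6.048e-05∠-33.6° A.
Step 6 — Complex power: S = V·I* = 1.719e-05 - j0.006041 VA.
Step 7 — Real power: P = Re(S) = 1.719e-05 W.
Step 8 — Reactive power: Q = Im(S) = -0.006041 VAR.
Step 9 — Apparent power: |S| = 0.006041 VA.
Step 10 — Power factor: PF = P/|S| = 0.002845 (leading).

(a) P = 1.719e-05 W  (b) Q = -0.006041 VAR  (c) S = 0.006041 VA  (d) PF = 0.002845 (leading)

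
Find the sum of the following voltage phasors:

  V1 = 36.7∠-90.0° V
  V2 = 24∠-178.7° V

Step 1 — Convert each phasor to rectangular form:
  V1 = 36.7·(cos(-90.0°) + j·sin(-90.0°)) = 0 - j36.7 V
  V2 = 24·(cos(-178.7°) + j·sin(-178.7°)) = -23.99 - j0.5445 V
Step 2 — Sum components: V_total = -23.99 - j37.24 V.
Step 3 — Convert to polar: |V_total| = 44.3 V, ∠V_total = -122.8°.

V_total = 44.3∠-122.8° V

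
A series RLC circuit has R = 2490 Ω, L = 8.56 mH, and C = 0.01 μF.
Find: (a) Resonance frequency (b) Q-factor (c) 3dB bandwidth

Step 1 — Resonance condition Im(Z)=0 gives ω₀ = 1/√(LC).
Step 2 — ω₀ = 1/√(0.00856·1e-08) = 1.081e+05 rad/s.
Step 3 — f₀ = ω₀/(2π) = 1.72e+04 Hz.
Step 4 — Series Q: Q = ω₀L/R = 1.081e+05·0.00856/2490 = 0.3716.
Step 5 — 3dB bandwidth: Δω = ω₀/Q = 2.909e+05 rad/s; BW = Δω/(2π) = 4.63e+04 Hz.

(a) f₀ = 1.72e+04 Hz  (b) Q = 0.3716  (c) BW = 4.63e+04 Hz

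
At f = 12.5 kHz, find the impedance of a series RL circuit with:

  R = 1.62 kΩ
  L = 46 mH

Step 1 — Angular frequency: ω = 2π·f = 2π·1.25e+04 = 7.854e+04 rad/s.
Step 2 — Component impedances:
  R: Z = R = 1620 Ω
  L: Z = jωL = j·7.854e+04·0.046 = 0 + j3613 Ω
Step 3 — Series combination: Z_total = R + L = 1620 + j3613 Ω = 3959∠65.8° Ω.

Z = 1620 + j3613 Ω = 3959∠65.8° Ω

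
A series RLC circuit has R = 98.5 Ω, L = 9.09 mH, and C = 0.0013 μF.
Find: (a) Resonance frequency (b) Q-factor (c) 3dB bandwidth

Step 1 — Resonance: ω₀ = 1/√(LC) = 1/√(0.00909·1.3e-09) = 2.909e+05 rad/s.
Step 2 — f₀ = ω₀/(2π) = 4.63e+04 Hz.
Step 3 — Series Q: Q = ω₀L/R = 2.909e+05·0.00909/98.5 = 26.85.
Step 4 — Bandwidth: Δω = ω₀/Q = 1.084e+04 rad/s; BW = Δω/(2π) = 1725 Hz.

(a) f₀ = 4.63e+04 Hz  (b) Q = 26.85  (c) BW = 1725 Hz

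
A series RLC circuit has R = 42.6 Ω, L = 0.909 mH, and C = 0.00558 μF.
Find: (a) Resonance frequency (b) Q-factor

Step 1 — Resonance condition Im(Z)=0 gives ω₀ = 1/√(LC).
Step 2 — ω₀ = 1/√(0.000909·5.58e-09) = 4.44e+05 rad/s.
Step 3 — f₀ = ω₀/(2π) = 7.067e+04 Hz.
Step 4 — Series Q: Q = ω₀L/R = 4.44e+05·0.000909/42.6 = 9.474.

(a) f₀ = 7.067e+04 Hz  (b) Q = 9.474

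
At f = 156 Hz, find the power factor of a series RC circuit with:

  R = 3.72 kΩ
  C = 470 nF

Step 1 — Angular frequency: ω = 2π·f = 2π·156 = 980.2 rad/s.
Step 2 — Component impedances:
  R: Z = R = 3720 Ω
  C: Z = 1/(jωC) = -j/(ω·C) = 0 - j2171 Ω
Step 3 — Series combination: Z_total = R + C = 3720 - j2171 Ω = 4307∠-30.3° Ω.
Step 4 — Power factor: PF = cos(φ) = Re(Z)/|Z| = 3720/4307 = 0.8637.
Step 5 — Type: Im(Z) = -2171 ⇒ leading (phase φ = -30.3°).

PF = 0.8637 (leading, φ = -30.3°)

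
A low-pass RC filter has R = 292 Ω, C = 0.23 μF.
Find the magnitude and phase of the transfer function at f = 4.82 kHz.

Step 1 — Angular frequency: ω = 2π·4820 = 3.028e+04 rad/s.
Step 2 — Transfer function: H(jω) = 1/(1 + jωRC).
Step 3 — Denominator: 1 + jωRC = 1 + j·3.028e+04·292·2.3e-07 = 1 + j2.034.
Step 4 — H = 0.1947 - j0.3959.
Step 5 — Magnitude: |H| = 0.4412 (-7.1 dB); phase: φ = -63.8°.

|H| = 0.4412 (-7.1 dB), φ = -63.8°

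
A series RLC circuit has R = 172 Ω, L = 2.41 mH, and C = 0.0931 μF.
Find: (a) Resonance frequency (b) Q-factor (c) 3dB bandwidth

Step 1 — Resonance: ω₀ = 1/√(LC) = 1/√(0.00241·9.31e-08) = 6.676e+04 rad/s.
Step 2 — f₀ = ω₀/(2π) = 1.063e+04 Hz.
Step 3 — Series Q: Q = ω₀L/R = 6.676e+04·0.00241/172 = 0.9354.
Step 4 — Bandwidth: Δω = ω₀/Q = 7.137e+04 rad/s; BW = Δω/(2π) = 1.136e+04 Hz.

(a) f₀ = 1.063e+04 Hz  (b) Q = 0.9354  (c) BW = 1.136e+04 Hz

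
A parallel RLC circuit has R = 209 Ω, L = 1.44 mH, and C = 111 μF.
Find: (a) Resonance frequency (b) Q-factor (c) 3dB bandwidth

Step 1 — Resonance: ω₀ = 1/√(LC) = 1/√(0.00144·0.000111) = 2501 rad/s.
Step 2 — f₀ = ω₀/(2π) = 398.1 Hz.
Step 3 — Parallel Q: Q = R/(ω₀L) = 209/(2501·0.00144) = 58.03.
Step 4 — Bandwidth: Δω = ω₀/Q = 43.11 rad/s; BW = Δω/(2π) = 6.86 Hz.

(a) f₀ = 398.1 Hz  (b) Q = 58.03  (c) BW = 6.86 Hz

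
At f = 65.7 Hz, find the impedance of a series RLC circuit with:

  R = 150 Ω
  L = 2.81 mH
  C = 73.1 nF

Step 1 — Angular frequency: ω = 2π·f = 2π·65.7 = 412.8 rad/s.
Step 2 — Component impedances:
  R: Z = R = 150 Ω
  L: Z = jωL = j·412.8·0.00281 = 0 + j1.16 Ω
  C: Z = 1/(jωC) = -j/(ω·C) = 0 - j3.314e+04 Ω
Step 3 — Series combination: Z_total = R + L + C = 150 - j3.314e+04 Ω = 3.314e+04∠-89.7° Ω.

Z = 150 - j3.314e+04 Ω = 3.314e+04∠-89.7° Ω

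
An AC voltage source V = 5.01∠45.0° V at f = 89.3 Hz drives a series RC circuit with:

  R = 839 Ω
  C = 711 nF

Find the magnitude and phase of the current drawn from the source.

Step 1 — Angular frequency: ω = 2π·f = 2π·89.3 = 561.1 rad/s.
Step 2 — Component impedances:
  R: Z = R = 839 Ω
  C: Z = 1/(jωC) = -j/(ω·C) = 0 - j2507 Ω
Step 3 — Series combination: Z_total = R + C = 839 - j2507 Ω = 2643∠-71.5° Ω.
Step 4 — Source phasor: V = 5.01∠45.0° V = 3.543 + j3.543 V.
Step 5 — Ohm's law: I = V / Z_total = (3.543 + j3.543) / (839 - j2507) = -0.0008455 + j0.001696 A.
Step 6 — Convert to polar: |I| = 0.001895 A, ∠I = 116.5°.

I = 0.001895∠116.5° A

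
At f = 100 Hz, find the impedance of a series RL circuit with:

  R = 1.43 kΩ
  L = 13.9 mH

Step 1 — Angular frequency: ω = 2π·f = 2π·100 = 628.3 rad/s.
Step 2 — Component impedances:
  R: Z = R = 1430 Ω
  L: Z = jωL = j·628.3·0.0139 = 0 + j8.734 Ω
Step 3 — Series combination: Z_total = R + L = 1430 + j8.734 Ω = 1430∠0.3° Ω.

Z = 1430 + j8.734 Ω = 1430∠0.3° Ω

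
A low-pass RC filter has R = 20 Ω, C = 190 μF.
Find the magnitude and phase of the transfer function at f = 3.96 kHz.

Step 1 — Angular frequency: ω = 2π·3960 = 2.488e+04 rad/s.
Step 2 — Transfer function: H(jω) = 1/(1 + jωRC).
Step 3 — Denominator: 1 + jωRC = 1 + j·2.488e+04·20·0.00019 = 1 + j94.55.
Step 4 — H = 0.0001118 - j0.01058.
Step 5 — Magnitude: |H| = 0.01058 (-39.5 dB); phase: φ = -89.4°.

|H| = 0.01058 (-39.5 dB), φ = -89.4°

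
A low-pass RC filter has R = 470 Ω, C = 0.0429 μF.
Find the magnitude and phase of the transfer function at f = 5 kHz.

Step 1 — Angular frequency: ω = 2π·5000 = 3.142e+04 rad/s.
Step 2 — Transfer function: H(jω) = 1/(1 + jωRC).
Step 3 — Denominator: 1 + jωRC = 1 + j·3.142e+04·470·4.29e-08 = 1 + j0.6334.
Step 4 — H = 0.7137 - j0.4521.
Step 5 — Magnitude: |H| = 0.8448 (-1.5 dB); phase: φ = -32.4°.

|H| = 0.8448 (-1.5 dB), φ = -32.4°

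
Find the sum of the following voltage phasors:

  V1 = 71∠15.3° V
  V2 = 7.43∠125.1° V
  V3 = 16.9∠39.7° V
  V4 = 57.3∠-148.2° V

Step 1 — Convert each phasor to rectangular form:
  V1 = 71·(cos(15.3°) + j·sin(15.3°)) = 68.48 + j18.73 V
  V2 = 7.43·(cos(125.1°) + j·sin(125.1°)) = -4.272 + j6.079 V
  V3 = 16.9·(cos(39.7°) + j·sin(39.7°)) = 13 + j10.8 V
  V4 = 57.3·(cos(-148.2°) + j·sin(-148.2°)) = -48.7 - j30.19 V
Step 2 — Sum components: V_total = 28.52 + j5.414 V.
Step 3 — Convert to polar: |V_total| = 29.02 V, ∠V_total = 10.8°.

V_total = 29.02∠10.8° V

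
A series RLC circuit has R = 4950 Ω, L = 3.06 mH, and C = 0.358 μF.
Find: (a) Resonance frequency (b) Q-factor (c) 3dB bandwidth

Step 1 — Resonance: ω₀ = 1/√(LC) = 1/√(0.00306·3.58e-07) = 3.021e+04 rad/s.
Step 2 — f₀ = ω₀/(2π) = 4809 Hz.
Step 3 — Series Q: Q = ω₀L/R = 3.021e+04·0.00306/4950 = 0.01868.
Step 4 — Bandwidth: Δω = ω₀/Q = 1.618e+06 rad/s; BW = Δω/(2π) = 2.575e+05 Hz.

(a) f₀ = 4809 Hz  (b) Q = 0.01868  (c) BW = 2.575e+05 Hz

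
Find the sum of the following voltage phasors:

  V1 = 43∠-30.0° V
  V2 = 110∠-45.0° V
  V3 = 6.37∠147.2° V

Step 1 — Convert each phasor to rectangular form:
  V1 = 43·(cos(-30.0°) + j·sin(-30.0°)) = 37.24 - j21.5 V
  V2 = 110·(cos(-45.0°) + j·sin(-45.0°)) = 77.78 - j77.78 V
  V3 = 6.37·(cos(147.2°) + j·sin(147.2°)) = -5.354 + j3.451 V
Step 2 — Sum components: V_total = 109.7 - j95.83 V.
Step 3 — Convert to polar: |V_total| = 145.6 V, ∠V_total = -41.1°.

V_total = 145.6∠-41.1° V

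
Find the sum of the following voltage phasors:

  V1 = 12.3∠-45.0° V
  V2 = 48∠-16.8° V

Step 1 — Convert each phasor to rectangular form:
  V1 = 12.3·(cos(-45.0°) + j·sin(-45.0°)) = 8.697 - j8.697 V
  V2 = 48·(cos(-16.8°) + j·sin(-16.8°)) = 45.95 - j13.87 V
Step 2 — Sum components: V_total = 54.65 - j22.57 V.
Step 3 — Convert to polar: |V_total| = 59.13 V, ∠V_total = -22.4°.

V_total = 59.13∠-22.4° V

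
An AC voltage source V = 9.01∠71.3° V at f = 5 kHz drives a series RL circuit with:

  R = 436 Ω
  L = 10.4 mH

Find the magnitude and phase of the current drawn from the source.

Step 1 — Angular frequency: ω = 2π·f = 2π·5000 = 3.142e+04 rad/s.
Step 2 — Component impedances:
  R: Z = R = 436 Ω
  L: Z = jωL = j·3.142e+04·0.0104 = 0 + j326.7 Ω
Step 3 — Series combination: Z_total = R + L = 436 + j326.7 Ω = 544.8∠36.8° Ω.
Step 4 — Source phasor: V = 9.01∠71.3° V = 2.889 + j8.534 V.
Step 5 — Ohm's law: I = V / Z_total = (2.889 + j8.534) / (436 + j326.7) = 0.01364 + j0.009356 A.
Step 6 — Convert to polar: |I| = 0.01654 A, ∠I = 34.5°.

I = 0.01654∠34.5° A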